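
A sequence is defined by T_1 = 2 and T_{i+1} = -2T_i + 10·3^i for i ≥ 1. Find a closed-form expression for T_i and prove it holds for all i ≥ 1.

Claim: T_i = 2·(-2)^i + 2·3^i.

Base case: T_1 = 2, and 2·(-2)^1 + 2·3^1 = -4 + 6 = 2.
Assume T_m = 2·(-2)^m + 2·3^m for some m ≥ 1.
Then T_{m+1} = -2T_m + 10·3^m = -2·(2·(-2)^m + 2·3^m) + 10·3^m = 2·(-2)^{m+1} − 4·3^m + 10·3^m = 2·(-2)^{m+1} + 6·3^m = 2·(-2)^{m+1} + 2·3^{m+1}.
By induction, T_i = 2·(-2)^i + 2·3^i for all i ≥ 1.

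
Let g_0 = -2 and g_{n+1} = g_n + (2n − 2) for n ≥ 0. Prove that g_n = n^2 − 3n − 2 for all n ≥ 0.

Base case: g_0 = -2, and 0^2 − 3·0 − 2 = -2.
Assume g_j = j^2 − 3j − 2.
Then g_{j+1} = g_j + (2j − 2) = (j^2 − 3j − 2) + (2j − 2) = j^2 − j − 4,
and (j+1)^2 − 3·(j+1) − 2 = j^2 − j − 4.
By induction, g_n = n^2 − 3n − 2 for all n ≥ 0.

g_n = n^2 − 3n − 2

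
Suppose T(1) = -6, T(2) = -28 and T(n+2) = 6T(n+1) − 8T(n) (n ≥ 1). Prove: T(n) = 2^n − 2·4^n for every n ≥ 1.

Base cases: T(1) = -6 and 2^1 − 2·4^1 = -6; T(2) = -28 and 2^2 − 2·4^2 = -28.
Assume T(j) = 2^j − 2·4^j for all 1 ≤ j ≤ r, where r ≥ 2.
Then T(r+1) = 6T(r) − 8T(r−1) = 6·(2^r − 2·4^r) − 8·(2^{r−1} − 2·4^{r−1}) = (6·2 − 8)2^{r−1} − 2·(6·4 − 8)4^{r−1} = 4·2^{r−1} − 32·4^{r−1} = 2^{r+1} − 2·4^{r+1}.
By strong induction, T(n) = 2^n − 2·4^n for all n ≥ 1.

T(n) = 2^n − 2·4^n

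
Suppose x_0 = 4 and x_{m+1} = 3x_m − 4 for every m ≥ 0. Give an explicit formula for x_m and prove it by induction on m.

Claim: x_m = 2·3^m + 2.

Base case: x_0 = 4, and 2·3^0 + 2 = 2 + 2 = 4.
Assume x_r = 2·3^r + 2 for some r ≥ 0.
Then x_{r+1} = 3x_r − 4 = 3·(2·3^r + 2) − 4 = 6·3^r + 6 − 4 = 2·3^{r+1} + 2.
By induction, x_m = 2·3^m + 2 for all m ≥ 0.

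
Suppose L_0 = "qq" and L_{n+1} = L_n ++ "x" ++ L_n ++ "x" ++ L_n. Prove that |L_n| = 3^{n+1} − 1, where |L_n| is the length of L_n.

Base case: |L_0| = 2, and 3^{0+1} − 1 = 2.
Assume |L_k| = 3^{k+1} − 1.
Then |L_{k+1}| = 3|L_k| + 2 = 3(3^{k+1} − 1) + 2 = 3^{k+2} − 3 + 2 = 3^{k+2} − 1.
Hence |L_n| = 3^{n+1} − 1 for every n ≥ 0, by induction.

|L_n| = 3^{n+1} − 1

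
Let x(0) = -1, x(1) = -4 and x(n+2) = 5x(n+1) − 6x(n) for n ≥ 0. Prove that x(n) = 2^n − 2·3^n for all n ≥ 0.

Base cases: x(0) = -1 and 2^0 − 2·3^0 = -1; x(1) = -4 and 2^1 − 2·3^1 = -4.
Assume x(i) = 2^i − 2·3^i for all 0 ≤ i ≤ j, where j ≥ 1.
Then x(j+1) = 5x(j) − 6x(j−1) = 5·(2^j − 2·3^j) − 6·(2^{j−1} − 2·3^{j−1}) = (5·2 − 6)2^{j−1} − 2·(5·3 − 6)3^{j−1} = 4·2^{j−1} − 18·3^{j−1} = 2^{j+1} − 2·3^{j+1}.
So the formula holds for j+1, and by strong induction x(n) = 2^n − 2·3^n for all n ≥ 0.

x(n) = 2^n − 2·3^n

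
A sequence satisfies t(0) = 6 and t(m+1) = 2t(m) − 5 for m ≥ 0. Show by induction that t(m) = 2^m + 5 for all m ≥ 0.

Base case: t(0) = 6, and 2^0 + 5 = 1 + 5 = 6.
Assume t(r) = 2^r + 5 for some r ≥ 0.
Then t(r+1) = 2t(r) − 5 = 2·(2^r + 5) − 5 = 2^{r+1} + 10 − 5 = 2^{r+1} + 5.
So the formula holds for r+1, and by induction t(m) = 2^m + 5 for all m ≥ 0.

t(m) = 2^m + 5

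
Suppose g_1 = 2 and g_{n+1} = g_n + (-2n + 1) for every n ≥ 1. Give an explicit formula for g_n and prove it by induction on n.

Claim: g_n = -n^2 + 2n + 1.

Base case: g_1 = 2, and -1^2 + 2·1 + 1 = 2.
Assume g_r = -r^2 + 2r + 1.
Then g_{r+1} = g_r + (-2r + 1) = (-r^2 + 2r + 1) + (-2r + 1) = -r^2 + 2,
and -(r+1)^2 + 2·(r+1) + 1 = -r^2 + 2.
Hence g_n = -n^2 + 2n + 1 for every n ≥ 1, by induction.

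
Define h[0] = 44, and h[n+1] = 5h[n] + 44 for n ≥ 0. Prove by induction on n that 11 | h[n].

Base case: h[0] = 44 = 11·4, so 11 | h[0].
Assume 11 | h[m], so h[m] = 11t for some integer t.
Then h[m+1] = 5h[m] + 44 = 5·(11t) + 44 = 11(5t + 4), so 11 | h[m+1].
Hence 11 | h[n] for every n ≥ 0, by induction.

11 | h[n]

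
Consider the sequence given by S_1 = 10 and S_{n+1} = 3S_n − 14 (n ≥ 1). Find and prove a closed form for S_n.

Claim: S_n = 3^n + 7.

Base case: S_1 = 10, and 3^1 + 7 = 3 + 7 = 10.
Assume S_m = 3^m + 7 for some m ≥ 1.
Then S_{m+1} = 3S_m − 14 = 3·(3^m + 7) − 14 = 3^{m+1} + 21 − 14 = 3^{m+1} + 7.
By induction, S_n = 3^n + 7 for all n ≥ 1.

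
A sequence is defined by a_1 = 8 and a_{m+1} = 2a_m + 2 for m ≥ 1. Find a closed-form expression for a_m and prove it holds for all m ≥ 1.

Claim: a_m = 5·2^m − 2.

Base case: a_1 = 8, and 5·2^1 − 2 = 10 − 2 = 8.
Assume a_j = 5·2^j − 2 for some j ≥ 1.
Then a_{j+1} = 2a_j + 2 = 2·(5·2^j − 2) + 2 = 10·2^j − 4 + 2 = 5·2^{j+1} − 2.
By induction, a_m = 5·2^m − 2 for all m ≥ 1.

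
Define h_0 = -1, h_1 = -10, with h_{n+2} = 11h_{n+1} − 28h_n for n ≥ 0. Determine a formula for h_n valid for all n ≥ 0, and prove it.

Claim: h_n = 4^n − 2·7^n.

Base cases: h_0 = -1 and 4^0 − 2·7^0 = -1; h_1 = -10 and 4^1 − 2·7^1 = -10.
Assume h_i = 4^i − 2·7^i for all 0 ≤ i ≤ j, where j ≥ 1.
Then h_{j+1} = 11h_j − 28h_{j−1} = 11·(4^j − 2·7^j) − 28·(4^{j−1} − 2·7^{j−1}) = (11·4 − 28)4^{j−1} − 2·(11·7 − 28)7^{j−1} = 16·4^{j−1} − 98·7^{j−1} = 4^{j+1} − 2·7^{j+1}.
Hence h_n = 4^n − 2·7^n for every n ≥ 0, by strong induction.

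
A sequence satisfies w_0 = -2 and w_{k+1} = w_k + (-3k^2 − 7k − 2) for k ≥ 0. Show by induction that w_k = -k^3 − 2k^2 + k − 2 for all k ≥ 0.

Base case: w_0 = -2, and -0^3 − 2·0^2 + 0 − 2 = -2.
Assume w_r = -r^3 − 2r^2 + r − 2.
Then w_{r+1} = w_r + (-3r^2 − 7r − 2) = (-r^3 − 2r^2 + r − 2) + (-3r^2 − 7r − 2) = -r^3 − 5r^2 − 6r − 4,
and -(r+1)^3 − 2·(r+1)^2 + (r+1) − 2 = -r^3 − 5r^2 − 6r − 4.
This completes the inductive step, so w_k = -k^3 − 2k^2 + k − 2 for all k ≥ 0.

w_k = -k^3 − 2k^2 + k − 2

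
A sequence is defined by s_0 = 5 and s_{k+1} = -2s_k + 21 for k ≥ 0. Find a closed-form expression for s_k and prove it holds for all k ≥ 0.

Claim: s_k = -2·(-2)^k + 7.

Base case: s_0 = 5, and -2·(-2)^0 + 7 = -2 + 7 = 5.
Assume s_m = -2·(-2)^m + 7 for some m ≥ 0.
Then s_{m+1} = -2s_m + 21 = -2·(-2·(-2)^m + 7) + 21 = 4·(-2)^m − 14 + 21 = -2·(-2)^{m+1} + 7.
By induction, s_k = -2·(-2)^k + 7 for all k ≥ 0.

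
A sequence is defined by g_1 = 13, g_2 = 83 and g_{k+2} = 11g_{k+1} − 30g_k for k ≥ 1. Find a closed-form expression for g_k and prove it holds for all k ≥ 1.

Claim: g_k = 3·6^k − 5^k.

Base cases: g_1 = 13 and 3·6^1 − 5^1 = 13; g_2 = 83 and 3·6^2 − 5^2 = 83.
Assume g_j = 3·6^j − 5^j for all 1 ≤ j ≤ m, where m ≥ 2.
Then g_{m+1} = 11g_m − 30g_{m−1} = 11·(3·6^m − 5^m) − 30·(3·6^{m−1} − 5^{m−1}) = 3·(11·6 − 30)6^{m−1} − (11·5 − 30)5^{m−1} = 108·6^{m−1} − 25·5^{m−1} = 3·6^{m+1} − 5^{m+1}.
By strong induction, g_k = 3·6^k − 5^k for all k ≥ 1.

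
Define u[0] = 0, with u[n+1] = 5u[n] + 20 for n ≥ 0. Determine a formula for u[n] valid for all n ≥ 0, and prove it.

Claim: u[n] = 5^{n+1} − 5.

Base case: u[0] = 0, and 5^{0+1} − 5 = 5 − 5 = 0.
Assume u[k] = 5^{k+1} − 5 for some k ≥ 0.
Then u[k+1] = 5u[k] + 20 = 5·(5^{k+1} − 5) + 20 = 5^{k+2} − 25 + 20 = 5^{k+2} − 5.
So the formula holds for k+1, and by induction u[n] = 5^{n+1} − 5 for all n ≥ 0.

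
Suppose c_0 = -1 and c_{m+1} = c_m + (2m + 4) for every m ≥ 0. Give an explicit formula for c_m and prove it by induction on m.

Claim: c_m = m^2 + 3m − 1.

Base case: c_0 = -1, and 0^2 + 3·0 − 1 = -1.
Assume c_j = j^2 + 3j − 1.
Then c_{j+1} = c_j + (2j + 4) = (j^2 + 3j − 1) + (2j + 4) = j^2 + 5j + 3,
and (j+1)^2 + 3·(j+1) − 1 = j^2 + 5j + 3.
By induction, c_m = m^2 + 3m − 1 for all m ≥ 0.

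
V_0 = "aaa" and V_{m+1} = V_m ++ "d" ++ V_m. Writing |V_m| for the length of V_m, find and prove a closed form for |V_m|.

Claim: |V_m| = 2^{m+2} − 1.

Base case: |V_0| = 3, and 2^{0+2} − 1 = 3.
Assume |V_k| = 2^{k+2} − 1.
Then |V_{k+1}| = |V_k| + 1 + |V_k| = 2|V_k| + 1 = 2(2^{k+2} − 1) + 1 = 2^{k+3} − 2 + 1 = 2^{k+3} − 1.
This completes the inductive step, so |V_m| = 2^{m+2} − 1 for all m ≥ 0.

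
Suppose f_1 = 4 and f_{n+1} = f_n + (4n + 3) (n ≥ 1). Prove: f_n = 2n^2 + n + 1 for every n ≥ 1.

Base case: f_1 = 4, and 2·1^2 + 1 + 1 = 4.
Assume f_m = 2m^2 + m + 1.
Then f_{m+1} = f_m + (4m + 3) = (2m^2 + m + 1) + (4m + 3) = 2m^2 + 5m + 4,
and 2·(m+1)^2 + (m+1) + 1 = 2m^2 + 5m + 4.
This completes the inductive step, so f_n = 2n^2 + n + 1 for all n ≥ 1.

f_n = 2n^2 + n + 1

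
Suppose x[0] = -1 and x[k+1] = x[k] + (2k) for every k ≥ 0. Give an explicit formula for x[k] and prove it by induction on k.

Claim: x[k] = k^2 − k − 1.

Base case: x[0] = -1, and 0^2 − 0 − 1 = -1.
Assume x[j] = j^2 − j − 1.
Then x[j+1] = x[j] + (2j) = (j^2 − j − 1) + (2j) = j^2 + j − 1,
and (j+1)^2 − (j+1) − 1 = j^2 + j − 1.
By induction, x[k] = k^2 − k − 1 for all k ≥ 0.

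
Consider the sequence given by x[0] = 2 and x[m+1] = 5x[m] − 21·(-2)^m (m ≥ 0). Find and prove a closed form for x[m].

Claim: x[m] = -5^m + 3·(-2)^m.

Base case: x[0] = 2, and -5^0 + 3·(-2)^0 = -1 + 3 = 2.
Assume x[j] = -5^j + 3·(-2)^j for some j ≥ 0.
Then x[j+1] = 5x[j] − 21·(-2)^j = 5·(-5^j + 3·(-2)^j) − 21·(-2)^j = -5^{j+1} + 15·(-2)^j − 21·(-2)^j = -5^{j+1} − 6·(-2)^j = -5^{j+1} + 3·(-2)^{j+1}.
By induction, x[m] = -5^m + 3·(-2)^m for all m ≥ 0.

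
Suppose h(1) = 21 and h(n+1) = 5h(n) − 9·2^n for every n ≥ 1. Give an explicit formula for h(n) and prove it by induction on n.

Claim: h(n) = 3·5^n + 3·2^n.

Base case: h(1) = 21, and 3·5^1 + 3·2^1 = 15 + 6 = 21.
Assume h(r) = 3·5^r + 3·2^r for some r ≥ 1.
Then h(r+1) = 5h(r) − 9·2^r = 5·(3·5^r + 3·2^r) − 9·2^r = 3·5^{r+1} + 15·2^r − 9·2^r = 3·5^{r+1} + 6·2^r = 3·5^{r+1} + 3·2^{r+1}.
This completes the inductive step, so h(n) = 3·5^n + 3·2^n for all n ≥ 1.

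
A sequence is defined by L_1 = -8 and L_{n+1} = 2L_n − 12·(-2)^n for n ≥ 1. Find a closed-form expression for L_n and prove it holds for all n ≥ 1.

Claim: L_n = -2^n + 3·(-2)^n.

Base case: L_1 = -8, and -2^1 + 3·(-2)^1 = -2 − 6 = -8.
Assume L_r = -2^r + 3·(-2)^r for some r ≥ 1.
Then L_{r+1} = 2L_r − 12·(-2)^r = 2·(-2^r + 3·(-2)^r) − 12·(-2)^r = -2^{r+1} + 6·(-2)^r − 12·(-2)^r = -2^{r+1} − 6·(-2)^r = -2^{r+1} + 3·(-2)^{r+1}.
Hence L_n = -2^n + 3·(-2)^n for every n ≥ 1, by induction.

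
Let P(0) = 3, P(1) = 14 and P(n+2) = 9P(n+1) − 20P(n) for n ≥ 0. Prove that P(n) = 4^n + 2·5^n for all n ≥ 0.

Base cases: P(0) = 3 and 4^0 + 2·5^0 = 3; P(1) = 14 and 4^1 + 2·5^1 = 14.
Assume P(j) = 4^j + 2·5^j for all 0 ≤ j ≤ m, where m ≥ 1.
Then P(m+1) = 9P(m) − 20P(m−1) = 9·(4^m + 2·5^m) − 20·(4^{m−1} + 2·5^{m−1}) = (9·4 − 20)4^{m−1} + 2·(9·5 − 20)5^{m−1} = 16·4^{m−1} + 50·5^{m−1} = 4^{m+1} + 2·5^{m+1}.
By strong induction, P(n) = 4^n + 2·5^n for all n ≥ 0.

P(n) = 4^n + 2·5^n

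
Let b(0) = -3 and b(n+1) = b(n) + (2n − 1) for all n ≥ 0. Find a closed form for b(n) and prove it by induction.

Claim: b(n) = n^2 − 2n − 3.

Base case: b(0) = -3, and 0^2 − 2·0 − 3 = -3.
Assume b(k) = k^2 − 2k − 3.
Then b(k+1) = b(k) + (2k − 1) = (k^2 − 2k − 3) + (2k − 1) = k^2 − 4,
and (k+1)^2 − 2·(k+1) − 3 = k^2 − 4.
This completes the inductive step, so b(n) = n^2 − 2n − 3 for all n ≥ 0.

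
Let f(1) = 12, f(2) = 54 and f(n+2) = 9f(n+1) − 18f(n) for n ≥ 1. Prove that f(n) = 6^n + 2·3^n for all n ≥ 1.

Base cases: f(1) = 12 and 6^1 + 2·3^1 = 12; f(2) = 54 and 6^2 + 2·3^2 = 54.
Assume f(j) = 6^j + 2·3^j for all 1 ≤ j ≤ k, where k ≥ 2.
Then f(k+1) = 9f(k) − 18f(k−1) = 9·(6^k + 2·3^k) − 18·(6^{k−1} + 2·3^{k−1}) = (9·6 − 18)6^{k−1} + 2·(9·3 − 18)3^{k−1} = 36·6^{k−1} + 18·3^{k−1} = 6^{k+1} + 2·3^{k+1}.
By strong induction, f(n) = 6^n + 2·3^n for all n ≥ 1.

f(n) = 6^n + 2·3^n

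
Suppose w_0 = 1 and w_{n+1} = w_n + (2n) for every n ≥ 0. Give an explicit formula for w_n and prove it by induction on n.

Claim: w_n = n^2 − n + 1.

Base case: w_0 = 1, and 0^2 − 0 + 1 = 1.
Assume w_k = k^2 − k + 1.
Then w_{k+1} = w_k + (2k) = (k^2 − k + 1) + (2k) = k^2 + k + 1,
and (k+1)^2 − (k+1) + 1 = k^2 + k + 1.
Hence w_n = n^2 − n + 1 for every n ≥ 0, by induction.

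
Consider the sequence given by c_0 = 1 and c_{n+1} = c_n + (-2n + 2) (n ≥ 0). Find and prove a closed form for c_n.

Claim: c_n = -n^2 + 3n + 1.

Base case: c_0 = 1, and -0^2 + 3·0 + 1 = 1.
Assume c_m = -m^2 + 3m + 1.
Then c_{m+1} = c_m + (-2m + 2) = (-m^2 + 3m + 1) + (-2m + 2) = -m^2 + m + 3,
and -(m+1)^2 + 3·(m+1) + 1 = -m^2 + m + 3.
Hence c_n = -n^2 + 3n + 1 for every n ≥ 0, by induction.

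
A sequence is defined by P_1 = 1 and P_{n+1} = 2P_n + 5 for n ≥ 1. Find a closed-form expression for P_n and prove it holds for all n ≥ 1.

Claim: P_n = 3·2^n − 5.

Base case: P_1 = 1, and 3·2^1 − 5 = 6 − 5 = 1.
Assume P_m = 3·2^m − 5 for some m ≥ 1.
Then P_{m+1} = 2P_m + 5 = 2·(3·2^m − 5) + 5 = 6·2^m − 10 + 5 = 3·2^{m+1} − 5.
Hence P_n = 3·2^n − 5 for every n ≥ 1, by induction.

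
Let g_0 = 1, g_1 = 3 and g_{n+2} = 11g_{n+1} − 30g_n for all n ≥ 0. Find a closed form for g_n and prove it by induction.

Claim: g_n = 3·5^n − 2·6^n.

Base cases: g_0 = 1 and 3·5^0 − 2·6^0 = 1; g_1 = 3 and 3·5^1 − 2·6^1 = 3.
Assume g_j = 3·5^j − 2·6^j for all 0 ≤ j ≤ m, where m ≥ 1.
Then g_{m+1} = 11g_m − 30g_{m−1} = 11·(3·5^m − 2·6^m) − 30·(3·5^{m−1} − 2·6^{m−1}) = 3·(11·5 − 30)5^{m−1} − 2·(11·6 − 30)6^{m−1} = 75·5^{m−1} − 72·6^{m−1} = 3·5^{m+1} − 2·6^{m+1}.
By strong induction, g_n = 3·5^n − 2·6^n for all n ≥ 0.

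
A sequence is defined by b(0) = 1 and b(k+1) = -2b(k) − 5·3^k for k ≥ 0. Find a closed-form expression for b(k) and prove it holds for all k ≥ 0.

Claim: b(k) = 2·(-2)^k − 3^k.

Base case: b(0) = 1, and 2·(-2)^0 − 3^0 = 2 − 1 = 1.
Assume b(m) = 2·(-2)^m − 3^m for some m ≥ 0.
Then b(m+1) = -2b(m) − 5·3^m = -2·(2·(-2)^m − 3^m) − 5·3^m = 2·(-2)^{m+1} + 2·3^m − 5·3^m = 2·(-2)^{m+1} − 3·3^m = 2·(-2)^{m+1} − 3^{m+1}.
By induction, b(k) = 2·(-2)^k − 3^k for all k ≥ 0.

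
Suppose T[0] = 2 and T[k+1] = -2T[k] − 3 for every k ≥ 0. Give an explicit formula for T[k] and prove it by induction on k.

Claim: T[k] = 3·(-2)^k − 1.

Base case: T[0] = 2, and 3·(-2)^0 − 1 = 3 − 1 = 2.
Assume T[r] = 3·(-2)^r − 1 for some r ≥ 0.
Then T[r+1] = -2T[r] − 3 = -2·(3·(-2)^r − 1) − 3 = -6·(-2)^r + 2 − 3 = 3·(-2)^{r+1} − 1.
By induction, T[k] = 3·(-2)^k − 1 for all k ≥ 0.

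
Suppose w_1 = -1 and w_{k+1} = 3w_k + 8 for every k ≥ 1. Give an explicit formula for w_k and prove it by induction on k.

Claim: w_k = 3^k − 4.

Base case: w_1 = -1, and 3^1 − 4 = 3 − 4 = -1.
Assume w_m = 3^m − 4 for some m ≥ 1.
Then w_{m+1} = 3w_m + 8 = 3·(3^m − 4) + 8 = 3^{m+1} − 12 + 8 = 3^{m+1} − 4.
Hence w_k = 3^k − 4 for every k ≥ 1, by induction.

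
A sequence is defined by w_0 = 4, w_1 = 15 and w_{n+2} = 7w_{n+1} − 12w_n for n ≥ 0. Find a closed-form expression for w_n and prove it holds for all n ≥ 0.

Claim: w_n = 3·4^n + 3^n.

Base cases: w_0 = 4 and 3·4^0 + 3^0 = 4; w_1 = 15 and 3·4^1 + 3^1 = 15.
Assume w_j = 3·4^j + 3^j for all 0 ≤ j ≤ k, where k ≥ 1.
Then w_{k+1} = 7w_k − 12w_{k−1} = 7·(3·4^k + 3^k) − 12·(3·4^{k−1} + 3^{k−1}) = 3·(7·4 − 12)4^{k−1} + (7·3 − 12)3^{k−1} = 48·4^{k−1} + 9·3^{k−1} = 3·4^{k+1} + 3^{k+1}.
This completes the inductive step, so w_n = 3·4^n + 3^n for all n ≥ 0.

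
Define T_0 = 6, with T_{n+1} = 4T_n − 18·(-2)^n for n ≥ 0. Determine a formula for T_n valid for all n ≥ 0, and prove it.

Claim: T_n = 3·4^n + 3·(-2)^n.

Base case: T_0 = 6, and 3·4^0 + 3·(-2)^0 = 3 + 3 = 6.
Assume T_k = 3·4^k + 3·(-2)^k for some k ≥ 0.
Then T_{k+1} = 4T_k − 18·(-2)^k = 4·(3·4^k + 3·(-2)^k) − 18·(-2)^k = 3·4^{k+1} + 12·(-2)^k − 18·(-2)^k = 3·4^{k+1} − 6·(-2)^k = 3·4^{k+1} + 3·(-2)^{k+1}.
This completes the inductive step, so T_n = 3·4^n + 3·(-2)^n for all n ≥ 0.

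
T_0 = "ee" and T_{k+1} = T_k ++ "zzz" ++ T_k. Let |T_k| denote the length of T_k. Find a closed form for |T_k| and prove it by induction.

Claim: |T_k| = 5·2^k − 3.

Base case: |T_0| = 2, and 5·2^0 − 3 = 2.
Assume |T_r| = 5·2^r − 3.
Then |T_{r+1}| = |T_r| + 3 + |T_r| = 2|T_r| + 3 = 2(5·2^r − 3) + 3 = 5·2^{r+1} − 6 + 3 = 5·2^{r+1} − 3.
So the formula holds for r+1, and by induction |T_k| = 5·2^k − 3 for all k ≥ 0.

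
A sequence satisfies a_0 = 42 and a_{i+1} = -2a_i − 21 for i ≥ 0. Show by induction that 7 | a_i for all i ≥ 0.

Base case: a_0 = 42 = 7·6, so 7 | a_0.
Assume 7 | a_m, so a_m = 7t for some integer t.
Then a_{m+1} = -2a_m − 21 = -2·(7t) − 21 = 7(-2t − 3), so 7 | a_{m+1}.
This completes the inductive step, so 7 | a_i for all i ≥ 0.

7 | a_i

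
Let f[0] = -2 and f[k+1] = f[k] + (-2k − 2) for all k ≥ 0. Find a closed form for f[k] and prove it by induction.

Claim: f[k] = -k^2 − k − 2.

Base case: f[0] = -2, and -0^2 − 0 − 2 = -2.
Assume f[r] = -r^2 − r − 2.
Then f[r+1] = f[r] + (-2r − 2) = (-r^2 − r − 2) + (-2r − 2) = -r^2 − 3r − 4,
and -(r+1)^2 − (r+1) − 2 = -r^2 − 3r − 4.
By induction, f[k] = -k^2 − k − 2 for all k ≥ 0.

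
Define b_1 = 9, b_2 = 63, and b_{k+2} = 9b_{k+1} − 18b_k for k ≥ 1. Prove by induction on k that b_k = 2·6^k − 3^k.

Base cases: b_1 = 9 and 2·6^1 − 3^1 = 9; b_2 = 63 and 2·6^2 − 3^2 = 63.
Assume b_i = 2·6^i − 3^i for all 1 ≤ i ≤ j, where j ≥ 2.
Then b_{j+1} = 9b_j − 18b_{j−1} = 9·(2·6^j − 3^j) − 18·(2·6^{j−1} − 3^{j−1}) = 2·(9·6 − 18)6^{j−1} − (9·3 − 18)3^{j−1} = 72·6^{j−1} − 9·3^{j−1} = 2·6^{j+1} − 3^{j+1}.
So the formula holds for j+1, and by strong induction b_k = 2·6^k − 3^k for all k ≥ 1.

b_k = 2·6^k − 3^k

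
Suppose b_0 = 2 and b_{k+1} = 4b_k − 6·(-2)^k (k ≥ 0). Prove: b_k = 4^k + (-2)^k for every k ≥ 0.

Base case: b_0 = 2, and 4^0 + (-2)^0 = 1 + 1 = 2.
Assume b_m = 4^m + (-2)^m for some m ≥ 0.
Then b_{m+1} = 4b_m − 6·(-2)^m = 4·(4^m + (-2)^m) − 6·(-2)^m = 4^{m+1} + 4·(-2)^m − 6·(-2)^m = 4^{m+1} − 2·(-2)^m = 4^{m+1} + (-2)^{m+1}.
This completes the inductive step, so b_k = 4^k + (-2)^k for all k ≥ 0.

b_k = 4^k + (-2)^k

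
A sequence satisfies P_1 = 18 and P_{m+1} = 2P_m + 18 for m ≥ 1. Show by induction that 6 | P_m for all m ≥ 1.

Base case: P_1 = 18 = 6·3, so 6 | P_1.
Assume 6 | P_k, so P_k = 6t for some integer t.
Then P_{k+1} = 2P_k + 18 = 2·(6t) + 18 = 6(2t + 3), so 6 | P_{k+1}.
So the property holds for k+1, and by induction 6 | P_m for all m ≥ 1.

6 | P_m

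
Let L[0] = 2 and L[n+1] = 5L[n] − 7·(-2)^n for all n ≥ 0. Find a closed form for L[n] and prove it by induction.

Claim: L[n] = 5^n + (-2)^n.

Base case: L[0] = 2, and 5^0 + (-2)^0 = 1 + 1 = 2.
Assume L[k] = 5^k + (-2)^k for some k ≥ 0.
Then L[k+1] = 5L[k] − 7·(-2)^k = 5·(5^k + (-2)^k) − 7·(-2)^k = 5^{k+1} + 5·(-2)^k − 7·(-2)^k = 5^{k+1} − 2·(-2)^k = 5^{k+1} + (-2)^{k+1}.
This completes the inductive step, so L[n] = 5^n + (-2)^n for all n ≥ 0.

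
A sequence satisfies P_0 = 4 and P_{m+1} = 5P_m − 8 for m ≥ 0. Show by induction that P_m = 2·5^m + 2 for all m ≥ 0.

Base case: P_0 = 4, and 2·5^0 + 2 = 2 + 2 = 4.
Assume P_r = 2·5^r + 2 for some r ≥ 0.
Then P_{r+1} = 5P_r − 8 = 5·(2·5^r + 2) − 8 = 10·5^r + 10 − 8 = 2·5^{r+1} + 2.
So the formula holds for r+1, and by induction P_m = 2·5^m + 2 for all m ≥ 0.

P_m = 2·5^m + 2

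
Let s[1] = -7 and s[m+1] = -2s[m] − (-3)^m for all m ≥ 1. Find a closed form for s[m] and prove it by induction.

Claim: s[m] = 2·(-2)^m + (-3)^m.

Base case: s[1] = -7, and 2·(-2)^1 + (-3)^1 = -4 − 3 = -7.
Assume s[k] = 2·(-2)^k + (-3)^k for some k ≥ 1.
Then s[k+1] = -2s[k] − (-3)^k = -2·(2·(-2)^k + (-3)^k) − (-3)^k = 2·(-2)^{k+1} − 2·(-3)^k − (-3)^k = 2·(-2)^{k+1} − 3·(-3)^k = 2·(-2)^{k+1} + (-3)^{k+1}.
Hence s[m] = 2·(-2)^m + (-3)^m for every m ≥ 1, by induction.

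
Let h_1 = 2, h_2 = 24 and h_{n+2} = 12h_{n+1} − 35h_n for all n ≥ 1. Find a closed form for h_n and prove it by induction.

Claim: h_n = -5^n + 7^n.

Base cases: h_1 = 2 and -5^1 + 7^1 = 2; h_2 = 24 and -5^2 + 7^2 = 24.
Assume h_i = -5^i + 7^i for all 1 ≤ i ≤ j, where j ≥ 2.
Then h_{j+1} = 12h_j − 35h_{j−1} = 12·(-5^j + 7^j) − 35·(-5^{j−1} + 7^{j−1}) = -(12·5 − 35)5^{j−1} + (12·7 − 35)7^{j−1} = -25·5^{j−1} + 49·7^{j−1} = -5^{j+1} + 7^{j+1}.
Hence h_n = -5^n + 7^n for every n ≥ 1, by strong induction.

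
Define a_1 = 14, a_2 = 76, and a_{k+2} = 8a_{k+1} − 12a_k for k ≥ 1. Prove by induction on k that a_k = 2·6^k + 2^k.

Base cases: a_1 = 14 and 2·6^1 + 2^1 = 14; a_2 = 76 and 2·6^2 + 2^2 = 76.
Assume a_j = 2·6^j + 2^j for all 1 ≤ j ≤ m, where m ≥ 2.
Then a_{m+1} = 8a_m − 12a_{m−1} = 8·(2·6^m + 2^m) − 12·(2·6^{m−1} + 2^{m−1}) = 2·(8·6 − 12)6^{m−1} + (8·2 − 12)2^{m−1} = 72·6^{m−1} + 4·2^{m−1} = 2·6^{m+1} + 2^{m+1}.
By strong induction, a_k = 2·6^k + 2^k for all k ≥ 1.

a_k = 2·6^k + 2^k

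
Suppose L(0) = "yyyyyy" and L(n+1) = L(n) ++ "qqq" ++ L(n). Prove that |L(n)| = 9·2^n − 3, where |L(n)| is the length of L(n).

Base case: |L(0)| = 6, and 9·2^0 − 3 = 6.
Assume |L(m)| = 9·2^m − 3.
Then |L(m+1)| = |L(m)| + 3 + |L(m)| = 2|L(m)| + 3 = 2(9·2^m − 3) + 3 = 9·2^{m+1} − 6 + 3 = 9·2^{m+1} − 3.
By induction, |L(n)| = 9·2^n − 3 for all n ≥ 0.

|L(n)| = 9·2^n − 3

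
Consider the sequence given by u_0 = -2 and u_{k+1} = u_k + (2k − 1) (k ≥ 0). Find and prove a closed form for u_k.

Claim: u_k = k^2 − 2k − 2.

Base case: u_0 = -2, and 0^2 − 2·0 − 2 = -2.
Assume u_r = r^2 − 2r − 2.
Then u_{r+1} = u_r + (2r − 1) = (r^2 − 2r − 2) + (2r − 1) = r^2 − 3,
and (r+1)^2 − 2·(r+1) − 2 = r^2 − 3.
By induction, u_k = k^2 − 2k − 2 for all k ≥ 0.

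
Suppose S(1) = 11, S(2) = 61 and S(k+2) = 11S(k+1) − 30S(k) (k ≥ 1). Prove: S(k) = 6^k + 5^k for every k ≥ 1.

Base cases: S(1) = 11 and 6^1 + 5^1 = 11; S(2) = 61 and 6^2 + 5^2 = 61.
Assume S(j) = 6^j + 5^j for all 1 ≤ j ≤ r, where r ≥ 2.
Then S(r+1) = 11S(r) − 30S(r−1) = 11·(6^r + 5^r) − 30·(6^{r−1} + 5^{r−1}) = (11·6 − 30)6^{r−1} + (11·5 − 30)5^{r−1} = 36·6^{r−1} + 25·5^{r−1} = 6^{r+1} + 5^{r+1}.
This completes the inductive step, so S(k) = 6^k + 5^k for all k ≥ 1.

S(k) = 6^k + 5^k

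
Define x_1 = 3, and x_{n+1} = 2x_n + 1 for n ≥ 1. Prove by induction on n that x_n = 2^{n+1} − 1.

Base case: x_1 = 3, and 2^{1+1} − 1 = 4 − 1 = 3.
Assume x_r = 2^{r+1} − 1 for some r ≥ 1.
Then x_{r+1} = 2x_r + 1 = 2·(2^{r+1} − 1) + 1 = 2^{r+2} − 2 + 1 = 2^{r+2} − 1.
Hence x_n = 2^{n+1} − 1 for every n ≥ 1, by induction.

x_n = 2^{n+1} − 1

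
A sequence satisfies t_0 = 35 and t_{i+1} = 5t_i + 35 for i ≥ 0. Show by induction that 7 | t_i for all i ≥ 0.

Base case: t_0 = 35 = 7·5, so 7 | t_0.
Assume 7 | t_j, so t_j = 7s for some integer s.
Then t_{j+1} = 5t_j + 35 = 5·(7s) + 35 = 7(5s + 5), so 7 | t_{j+1}.
This completes the inductive step, so 7 | t_i for all i ≥ 0.

7 | t_i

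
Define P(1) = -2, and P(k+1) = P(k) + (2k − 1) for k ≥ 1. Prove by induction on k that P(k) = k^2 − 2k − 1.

Base case: P(1) = -2, and 1^2 − 2·1 − 1 = -2.
Assume P(r) = r^2 − 2r − 1.
Then P(r+1) = P(r) + (2r − 1) = (r^2 − 2r − 1) + (2r − 1) = r^2 − 2,
and (r+1)^2 − 2·(r+1) − 1 = r^2 − 2.
This completes the inductive step, so P(k) = k^2 − 2k − 1 for all k ≥ 1.

P(k) = k^2 − 2k − 1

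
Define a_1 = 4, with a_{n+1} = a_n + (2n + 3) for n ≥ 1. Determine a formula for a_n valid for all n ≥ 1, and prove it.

Claim: a_n = n^2 + 2n + 1.

Base case: a_1 = 4, and 1^2 + 2·1 + 1 = 4.
Assume a_m = m^2 + 2m + 1.
Then a_{m+1} = a_m + (2m + 3) = (m^2 + 2m + 1) + (2m + 3) = m^2 + 4m + 4,
and (m+1)^2 + 2·(m+1) + 1 = m^2 + 4m + 4.
Hence a_n = n^2 + 2n + 1 for every n ≥ 1, by induction.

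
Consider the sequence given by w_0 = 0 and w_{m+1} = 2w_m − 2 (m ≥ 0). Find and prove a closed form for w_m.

Claim: w_m = -2^{m+1} + 2.

Base case: w_0 = 0, and -2^{0+1} + 2 = -2 + 2 = 0.
Assume w_r = -2^{r+1} + 2 for some r ≥ 0.
Then w_{r+1} = 2w_r − 2 = 2·(-2^{r+1} + 2) − 2 = -2^{r+2} + 4 − 2 = -2^{r+2} + 2.
This completes the inductive step, so w_m = -2^{m+1} + 2 for all m ≥ 0.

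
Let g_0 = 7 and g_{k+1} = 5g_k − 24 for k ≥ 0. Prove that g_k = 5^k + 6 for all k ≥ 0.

Base case: g_0 = 7, and 5^0 + 6 = 1 + 6 = 7.
Assume g_r = 5^r + 6 for some r ≥ 0.
Then g_{r+1} = 5g_r − 24 = 5·(5^r + 6) − 24 = 5^{r+1} + 30 − 24 = 5^{r+1} + 6.
Hence g_k = 5^k + 6 for every k ≥ 0, by induction.

g_k = 5^k + 6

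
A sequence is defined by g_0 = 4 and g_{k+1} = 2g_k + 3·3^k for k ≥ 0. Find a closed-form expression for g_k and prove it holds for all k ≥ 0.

Claim: g_k = 2^k + 3·3^k.

Base case: g_0 = 4, and 2^0 + 3·3^0 = 1 + 3 = 4.
Assume g_r = 2^r + 3·3^r for some r ≥ 0.
Then g_{r+1} = 2g_r + 3·3^r = 2·(2^r + 3·3^r) + 3·3^r = 2^{r+1} + 6·3^r + 3·3^r = 2^{r+1} + 9·3^r = 2^{r+1} + 3·3^{r+1}.
This completes the inductive step, so g_k = 2^k + 3·3^k for all k ≥ 0.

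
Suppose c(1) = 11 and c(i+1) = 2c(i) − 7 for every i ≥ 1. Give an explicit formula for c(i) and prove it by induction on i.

Claim: c(i) = 2^{i+1} + 7.

Base case: c(1) = 11, and 2^{1+1} + 7 = 4 + 7 = 11.
Assume c(k) = 2^{k+1} + 7 for some k ≥ 1.
Then c(k+1) = 2c(k) − 7 = 2·(2^{k+1} + 7) − 7 = 2^{k+2} + 14 − 7 = 2^{k+2} + 7.
So the formula holds for k+1, and by induction c(i) = 2^{i+1} + 7 for all i ≥ 1.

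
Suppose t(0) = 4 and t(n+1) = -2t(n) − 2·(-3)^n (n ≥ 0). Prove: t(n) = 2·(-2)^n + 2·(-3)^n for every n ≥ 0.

Base case: t(0) = 4, and 2·(-2)^0 + 2·(-3)^0 = 2 + 2 = 4.
Assume t(m) = 2·(-2)^m + 2·(-3)^m for some m ≥ 0.
Then t(m+1) = -2t(m) − 2·(-3)^m = -2·(2·(-2)^m + 2·(-3)^m) − 2·(-3)^m = 2·(-2)^{m+1} − 4·(-3)^m − 2·(-3)^m = 2·(-2)^{m+1} − 6·(-3)^m = 2·(-2)^{m+1} + 2·(-3)^{m+1}.
This completes the inductive step, so t(n) = 2·(-2)^n + 2·(-3)^n for all n ≥ 0.

t(n) = 2·(-2)^n + 2·(-3)^n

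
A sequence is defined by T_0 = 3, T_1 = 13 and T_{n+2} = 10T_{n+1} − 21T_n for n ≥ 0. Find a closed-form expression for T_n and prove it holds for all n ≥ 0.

Claim: T_n = 2·3^n + 7^n.

Base cases: T_0 = 3 and 2·3^0 + 7^0 = 3; T_1 = 13 and 2·3^1 + 7^1 = 13.
Assume T_j = 2·3^j + 7^j for all 0 ≤ j ≤ k, where k ≥ 1.
Then T_{k+1} = 10T_k − 21T_{k−1} = 10·(2·3^k + 7^k) − 21·(2·3^{k−1} + 7^{k−1}) = 2·(10·3 − 21)3^{k−1} + (10·7 − 21)7^{k−1} = 18·3^{k−1} + 49·7^{k−1} = 2·3^{k+1} + 7^{k+1}.
By strong induction, T_n = 2·3^n + 7^n for all n ≥ 0.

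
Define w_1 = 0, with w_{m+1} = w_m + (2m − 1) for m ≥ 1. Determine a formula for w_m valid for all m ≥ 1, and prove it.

Claim: w_m = m^2 − 2m + 1.

Base case: w_1 = 0, and 1^2 − 2·1 + 1 = 0.
Assume w_j = j^2 − 2j + 1.
Then w_{j+1} = w_j + (2j − 1) = (j^2 − 2j + 1) + (2j − 1) = j^2,
and (j+1)^2 − 2·(j+1) + 1 = j^2.
Hence w_m = m^2 − 2m + 1 for every m ≥ 1, by induction.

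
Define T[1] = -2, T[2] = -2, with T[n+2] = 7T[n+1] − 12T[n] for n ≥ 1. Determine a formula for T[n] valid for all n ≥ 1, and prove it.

Claim: T[n] = 4^n − 2·3^n.

Base cases: T[1] = -2 and 4^1 − 2·3^1 = -2; T[2] = -2 and 4^2 − 2·3^2 = -2.
Assume T[j] = 4^j − 2·3^j for all 1 ≤ j ≤ r, where r ≥ 2.
Then T[r+1] = 7T[r] − 12T[r−1] = 7·(4^r − 2·3^r) − 12·(4^{r−1} − 2·3^{r−1}) = (7·4 − 12)4^{r−1} − 2·(7·3 − 12)3^{r−1} = 16·4^{r−1} − 18·3^{r−1} = 4^{r+1} − 2·3^{r+1}.
So the formula holds for r+1, and by strong induction T[n] = 4^n − 2·3^n for all n ≥ 1.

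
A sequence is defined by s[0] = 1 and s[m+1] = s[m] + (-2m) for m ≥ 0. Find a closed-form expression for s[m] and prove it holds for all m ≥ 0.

Claim: s[m] = -m^2 + m + 1.

Base case: s[0] = 1, and -0^2 + 0 + 1 = 1.
Assume s[j] = -j^2 + j + 1.
Then s[j+1] = s[j] + (-2j) = (-j^2 + j + 1) + (-2j) = -j^2 − j + 1,
and -(j+1)^2 + (j+1) + 1 = -j^2 − j + 1.
This completes the inductive step, so s[m] = -m^2 + m + 1 for all m ≥ 0.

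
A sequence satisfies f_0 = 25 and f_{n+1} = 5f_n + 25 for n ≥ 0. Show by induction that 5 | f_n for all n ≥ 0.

Base case: f_0 = 25 = 5·5, so 5 | f_0.
Assume 5 | f_r, so f_r = 5t for some integer t.
Then f_{r+1} = 5f_r + 25 = 5·(5t) + 25 = 5(5t + 5), so 5 | f_{r+1}.
Hence 5 | f_n for every n ≥ 0, by induction.

5 | f_n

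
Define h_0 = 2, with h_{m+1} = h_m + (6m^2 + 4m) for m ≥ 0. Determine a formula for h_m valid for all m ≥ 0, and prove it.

Claim: h_m = 2m^3 − m^2 − m + 2.

Base case: h_0 = 2, and 2·0^3 − 0^2 − 0 + 2 = 2.
Assume h_k = 2k^3 − k^2 − k + 2.
Then h_{k+1} = h_k + (6k^2 + 4k) = (2k^3 − k^2 − k + 2) + (6k^2 + 4k) = 2k^3 + 5k^2 + 3k + 2,
and 2·(k+1)^3 − (k+1)^2 − (k+1) + 2 = 2k^3 + 5k^2 + 3k + 2.
This completes the inductive step, so h_m = 2m^3 − m^2 − m + 2 for all m ≥ 0.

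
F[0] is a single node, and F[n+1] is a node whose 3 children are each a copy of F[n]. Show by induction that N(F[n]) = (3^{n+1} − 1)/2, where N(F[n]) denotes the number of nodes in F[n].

Base case: N(F[0]) = 1, and (3^{0+1} − 1)/2 = 1.
Assume N(F[r]) = (3^{r+1} − 1)/2.
Then N(F[r+1]) = 1 + 3N(F[r]) = 1 + 3·(3^{r+1} − 1)/2 = 1 + (3^{r+2} − 3)/2 = (2 + 3^{r+2} − 3)/2 = (3^{r+2} − 1)/2.
By induction, N(F[n]) = (3^{n+1} − 1)/2 for all n ≥ 0.

N(F[n]) = (3^{n+1} − 1)/2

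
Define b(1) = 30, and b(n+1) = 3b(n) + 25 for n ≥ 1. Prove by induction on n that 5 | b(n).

Base case: b(1) = 30 = 5·6, so 5 | b(1).
Assume 5 | b(r), so b(r) = 5t for some integer t.
Then b(r+1) = 3b(r) + 25 = 3·(5t) + 25 = 5(3t + 5), so 5 | b(r+1).
By induction, 5 | b(n) for all n ≥ 1.

5 | b(n)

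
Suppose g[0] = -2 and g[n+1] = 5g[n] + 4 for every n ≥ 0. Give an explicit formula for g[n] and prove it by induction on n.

Claim: g[n] = -5^n − 1.

Base case: g[0] = -2, and -5^0 − 1 = -1 − 1 = -2.
Assume g[r] = -5^r − 1 for some r ≥ 0.
Then g[r+1] = 5g[r] + 4 = 5·(-5^r − 1) + 4 = -5^{r+1} − 5 + 4 = -5^{r+1} − 1.
Hence g[n] = -5^n − 1 for every n ≥ 0, by induction.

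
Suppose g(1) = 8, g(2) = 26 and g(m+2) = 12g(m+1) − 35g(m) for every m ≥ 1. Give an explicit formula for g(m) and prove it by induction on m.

Claim: g(m) = 3·5^m − 7^m.

Base cases: g(1) = 8 and 3·5^1 − 7^1 = 8; g(2) = 26 and 3·5^2 − 7^2 = 26.
Assume g(i) = 3·5^i − 7^i for all 1 ≤ i ≤ j, where j ≥ 2.
Then g(j+1) = 12g(j) − 35g(j−1) = 12·(3·5^j − 7^j) − 35·(3·5^{j−1} − 7^{j−1}) = 3·(12·5 − 35)5^{j−1} − (12·7 − 35)7^{j−1} = 75·5^{j−1} − 49·7^{j−1} = 3·5^{j+1} − 7^{j+1}.
By strong induction, g(m) = 3·5^m − 7^m for all m ≥ 1.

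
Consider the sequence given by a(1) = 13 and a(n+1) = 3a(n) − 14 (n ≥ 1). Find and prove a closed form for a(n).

Claim: a(n) = 2·3^n + 7.

Base case: a(1) = 13, and 2·3^1 + 7 = 6 + 7 = 13.
Assume a(r) = 2·3^r + 7 for some r ≥ 1.
Then a(r+1) = 3a(r) − 14 = 3·(2·3^r + 7) − 14 = 6·3^r + 21 − 14 = 2·3^{r+1} + 7.
Hence a(n) = 2·3^n + 7 for every n ≥ 1, by induction.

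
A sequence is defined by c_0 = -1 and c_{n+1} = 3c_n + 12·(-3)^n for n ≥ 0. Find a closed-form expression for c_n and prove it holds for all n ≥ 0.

Claim: c_n = 3^n − 2·(-3)^n.

Base case: c_0 = -1, and 3^0 − 2·(-3)^0 = 1 − 2 = -1.
Assume c_k = 3^k − 2·(-3)^k for some k ≥ 0.
Then c_{k+1} = 3c_k + 12·(-3)^k = 3·(3^k − 2·(-3)^k) + 12·(-3)^k = 3^{k+1} − 6·(-3)^k + 12·(-3)^k = 3^{k+1} + 6·(-3)^k = 3^{k+1} − 2·(-3)^{k+1}.
So the formula holds for k+1, and by induction c_n = 3^n − 2·(-3)^n for all n ≥ 0.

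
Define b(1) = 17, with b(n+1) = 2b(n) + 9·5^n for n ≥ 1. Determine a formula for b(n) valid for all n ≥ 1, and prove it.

Claim: b(n) = 2^n + 3·5^n.

Base case: b(1) = 17, and 2^1 + 3·5^1 = 2 + 15 = 17.
Assume b(m) = 2^m + 3·5^m for some m ≥ 1.
Then b(m+1) = 2b(m) + 9·5^m = 2·(2^m + 3·5^m) + 9·5^m = 2^{m+1} + 6·5^m + 9·5^m = 2^{m+1} + 15·5^m = 2^{m+1} + 3·5^{m+1}.
Hence b(n) = 2^n + 3·5^n for every n ≥ 1, by induction.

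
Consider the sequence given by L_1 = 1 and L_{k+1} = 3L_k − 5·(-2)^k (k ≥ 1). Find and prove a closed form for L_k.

Claim: L_k = 3^k + (-2)^k.

Base case: L_1 = 1, and 3^1 + (-2)^1 = 3 − 2 = 1.
Assume L_m = 3^m + (-2)^m for some m ≥ 1.
Then L_{m+1} = 3L_m − 5·(-2)^m = 3·(3^m + (-2)^m) − 5·(-2)^m = 3^{m+1} + 3·(-2)^m − 5·(-2)^m = 3^{m+1} − 2·(-2)^m = 3^{m+1} + (-2)^{m+1}.
Hence L_k = 3^k + (-2)^k for every k ≥ 1, by induction.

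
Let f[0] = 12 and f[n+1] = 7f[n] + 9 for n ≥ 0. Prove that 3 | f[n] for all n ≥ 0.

Base case: f[0] = 12 = 3·4, so 3 | f[0].
Assume 3 | f[k], so f[k] = 3t for some integer t.
Then f[k+1] = 7f[k] + 9 = 7·(3t) + 9 = 3(7t + 3), so 3 | f[k+1].
This completes the inductive step, so 3 | f[n] for all n ≥ 0.

3 | f[n]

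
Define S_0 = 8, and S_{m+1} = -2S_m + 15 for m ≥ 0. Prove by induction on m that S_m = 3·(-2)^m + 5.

Base case: S_0 = 8, and 3·(-2)^0 + 5 = 3 + 5 = 8.
Assume S_j = 3·(-2)^j + 5 for some j ≥ 0.
Then S_{j+1} = -2S_j + 15 = -2·(3·(-2)^j + 5) + 15 = -6·(-2)^j − 10 + 15 = 3·(-2)^{j+1} + 5.
By induction, S_m = 3·(-2)^m + 5 for all m ≥ 0.

S_m = 3·(-2)^m + 5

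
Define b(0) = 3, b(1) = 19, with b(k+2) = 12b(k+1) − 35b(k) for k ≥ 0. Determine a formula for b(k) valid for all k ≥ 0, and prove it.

Claim: b(k) = 2·7^k + 5^k.

Base cases: b(0) = 3 and 2·7^0 + 5^0 = 3; b(1) = 19 and 2·7^1 + 5^1 = 19.
Assume b(j) = 2·7^j + 5^j for all 0 ≤ j ≤ r, where r ≥ 1.
Then b(r+1) = 12b(r) − 35b(r−1) = 12·(2·7^r + 5^r) − 35·(2·7^{r−1} + 5^{r−1}) = 2·(12·7 − 35)7^{r−1} + (12·5 − 35)5^{r−1} = 98·7^{r−1} + 25·5^{r−1} = 2·7^{r+1} + 5^{r+1}.
So the formula holds for r+1, and by strong induction b(k) = 2·7^k + 5^k for all k ≥ 0.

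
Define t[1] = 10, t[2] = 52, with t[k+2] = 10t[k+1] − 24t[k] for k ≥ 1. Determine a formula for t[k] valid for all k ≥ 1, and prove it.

Claim: t[k] = 4^k + 6^k.

Base cases: t[1] = 10 and 4^1 + 6^1 = 10; t[2] = 52 and 4^2 + 6^2 = 52.
Assume t[j] = 4^j + 6^j for all 1 ≤ j ≤ r, where r ≥ 2.
Then t[r+1] = 10t[r] − 24t[r−1] = 10·(4^r + 6^r) − 24·(4^{r−1} + 6^{r−1}) = (10·4 − 24)4^{r−1} + (10·6 − 24)6^{r−1} = 16·4^{r−1} + 36·6^{r−1} = 4^{r+1} + 6^{r+1}.
So the formula holds for r+1, and by strong induction t[k] = 4^k + 6^k for all k ≥ 1.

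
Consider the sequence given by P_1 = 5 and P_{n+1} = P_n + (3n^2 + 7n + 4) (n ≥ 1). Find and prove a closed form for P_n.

Claim: P_n = n^3 + 2n^2 + n + 1.

Base case: P_1 = 5, and 1^3 + 2·1^2 + 1 + 1 = 5.
Assume P_j = j^3 + 2j^2 + j + 1.
Then P_{j+1} = P_j + (3j^2 + 7j + 4) = (j^3 + 2j^2 + j + 1) + (3j^2 + 7j + 4) = j^3 + 5j^2 + 8j + 5,
and (j+1)^3 + 2·(j+1)^2 + (j+1) + 1 = j^3 + 5j^2 + 8j + 5.
This completes the inductive step, so P_n = n^3 + 2n^2 + n + 1 for all n ≥ 1.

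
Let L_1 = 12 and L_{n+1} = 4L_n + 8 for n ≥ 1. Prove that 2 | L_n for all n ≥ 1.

Base case: L_1 = 12 = 2·6, so 2 | L_1.
Assume 2 | L_j, so L_j = 2t for some integer t.
Then L_{j+1} = 4L_j + 8 = 4·(2t) + 8 = 2(4t + 4), so 2 | L_{j+1}.
So the property holds for j+1, and by induction 2 | L_n for all n ≥ 1.

2 | L_n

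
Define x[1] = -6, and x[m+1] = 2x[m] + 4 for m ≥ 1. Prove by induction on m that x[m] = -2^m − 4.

Base case: x[1] = -6, and -2^1 − 4 = -2 − 4 = -6.
Assume x[r] = -2^r − 4 for some r ≥ 1.
Then x[r+1] = 2x[r] + 4 = 2·(-2^r − 4) + 4 = -2^{r+1} − 8 + 4 = -2^{r+1} − 4.
So the formula holds for r+1, and by induction x[m] = -2^m − 4 for all m ≥ 1.

x[m] = -2^m − 4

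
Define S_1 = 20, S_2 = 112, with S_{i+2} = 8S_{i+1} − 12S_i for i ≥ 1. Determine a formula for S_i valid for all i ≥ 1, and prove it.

Claim: S_i = 3·6^i + 2^i.

Base cases: S_1 = 20 and 3·6^1 + 2^1 = 20; S_2 = 112 and 3·6^2 + 2^2 = 112.
Assume S_t = 3·6^t + 2^t for all 1 ≤ t ≤ j, where j ≥ 2.
Then S_{j+1} = 8S_j − 12S_{j−1} = 8·(3·6^j + 2^j) − 12·(3·6^{j−1} + 2^{j−1}) = 3·(8·6 − 12)6^{j−1} + (8·2 − 12)2^{j−1} = 108·6^{j−1} + 4·2^{j−1} = 3·6^{j+1} + 2^{j+1}.
Hence S_i = 3·6^i + 2^i for every i ≥ 1, by strong induction.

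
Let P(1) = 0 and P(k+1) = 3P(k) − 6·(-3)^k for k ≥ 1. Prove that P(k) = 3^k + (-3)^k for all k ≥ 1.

Base case: P(1) = 0, and 3^1 + (-3)^1 = 3 − 3 = 0.
Assume P(r) = 3^r + (-3)^r for some r ≥ 1.
Then P(r+1) = 3P(r) − 6·(-3)^r = 3·(3^r + (-3)^r) − 6·(-3)^r = 3^{r+1} + 3·(-3)^r − 6·(-3)^r = 3^{r+1} − 3·(-3)^r = 3^{r+1} + (-3)^{r+1}.
So the formula holds for r+1, and by induction P(k) = 3^k + (-3)^k for all k ≥ 1.

P(k) = 3^k + (-3)^k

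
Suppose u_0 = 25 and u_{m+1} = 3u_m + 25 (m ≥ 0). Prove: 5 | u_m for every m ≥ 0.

Base case: u_0 = 25 = 5·5, so 5 | u_0.
Assume 5 | u_r, so u_r = 5t for some integer t.
Then u_{r+1} = 3u_r + 25 = 3·(5t) + 25 = 5(3t + 5), so 5 | u_{r+1}.
By induction, 5 | u_m for all m ≥ 0.

5 | u_m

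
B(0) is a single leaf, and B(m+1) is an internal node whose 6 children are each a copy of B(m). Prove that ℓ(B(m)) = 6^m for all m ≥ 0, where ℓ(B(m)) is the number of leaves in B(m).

Base case: ℓ(B(0)) = 1, and 6^0 = 1.
Assume ℓ(B(j)) = 6^j.
Then ℓ(B(j+1)) = 6·ℓ(B(j)) = 6·6^j = 6^{j+1}.
Hence ℓ(B(m)) = 6^m for every m ≥ 0, by induction.

ℓ(B(m)) = 6^m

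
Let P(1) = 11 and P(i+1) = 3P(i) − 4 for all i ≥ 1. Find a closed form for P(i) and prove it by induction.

Claim: P(i) = 3^{i+1} + 2.

Base case: P(1) = 11, and 3^{1+1} + 2 = 9 + 2 = 11.
Assume P(k) = 3^{k+1} + 2 for some k ≥ 1.
Then P(k+1) = 3P(k) − 4 = 3·(3^{k+1} + 2) − 4 = 3^{k+2} + 6 − 4 = 3^{k+2} + 2.
Hence P(i) = 3^{i+1} + 2 for every i ≥ 1, by induction.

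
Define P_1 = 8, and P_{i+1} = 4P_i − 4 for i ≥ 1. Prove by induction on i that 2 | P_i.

Base case: P_1 = 8 = 2·4, so 2 | P_1.
Assume 2 | P_m, so P_m = 2t for some integer t.
Then P_{m+1} = 4P_m − 4 = 4·(2t) − 4 = 2(4t − 2), so 2 | P_{m+1}.
So the property holds for m+1, and by induction 2 | P_i for all i ≥ 1.

2 | P_i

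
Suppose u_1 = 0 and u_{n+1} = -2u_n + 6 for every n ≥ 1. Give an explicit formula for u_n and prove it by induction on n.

Claim: u_n = (-2)^n + 2.

Base case: u_1 = 0, and (-2)^1 + 2 = -2 + 2 = 0.
Assume u_j = (-2)^j + 2 for some j ≥ 1.
Then u_{j+1} = -2u_j + 6 = -2·((-2)^j + 2) + 6 = -2·(-2)^j − 4 + 6 = (-2)^{j+1} + 2.
By induction, u_n = (-2)^n + 2 for all n ≥ 1.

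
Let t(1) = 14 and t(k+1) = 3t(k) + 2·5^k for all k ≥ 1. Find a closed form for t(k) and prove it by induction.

Claim: t(k) = 3·3^k + 5^k.

Base case: t(1) = 14, and 3·3^1 + 5^1 = 9 + 5 = 14.
Assume t(m) = 3·3^m + 5^m for some m ≥ 1.
Then t(m+1) = 3t(m) + 2·5^m = 3·(3·3^m + 5^m) + 2·5^m = 3·3^{m+1} + 3·5^m + 2·5^m = 3·3^{m+1} + 5·5^m = 3·3^{m+1} + 5^{m+1}.
This completes the inductive step, so t(k) = 3·3^k + 5^k for all k ≥ 1.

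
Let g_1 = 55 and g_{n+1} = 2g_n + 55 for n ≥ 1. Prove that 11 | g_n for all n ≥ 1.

Base case: g_1 = 55 = 11·5, so 11 | g_1.
Assume 11 | g_j, so g_j = 11t for some integer t.
Then g_{j+1} = 2g_j + 55 = 2·(11t) + 55 = 11(2t + 5), so 11 | g_{j+1}.
This completes the inductive step, so 11 | g_n for all n ≥ 1.

11 | g_n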